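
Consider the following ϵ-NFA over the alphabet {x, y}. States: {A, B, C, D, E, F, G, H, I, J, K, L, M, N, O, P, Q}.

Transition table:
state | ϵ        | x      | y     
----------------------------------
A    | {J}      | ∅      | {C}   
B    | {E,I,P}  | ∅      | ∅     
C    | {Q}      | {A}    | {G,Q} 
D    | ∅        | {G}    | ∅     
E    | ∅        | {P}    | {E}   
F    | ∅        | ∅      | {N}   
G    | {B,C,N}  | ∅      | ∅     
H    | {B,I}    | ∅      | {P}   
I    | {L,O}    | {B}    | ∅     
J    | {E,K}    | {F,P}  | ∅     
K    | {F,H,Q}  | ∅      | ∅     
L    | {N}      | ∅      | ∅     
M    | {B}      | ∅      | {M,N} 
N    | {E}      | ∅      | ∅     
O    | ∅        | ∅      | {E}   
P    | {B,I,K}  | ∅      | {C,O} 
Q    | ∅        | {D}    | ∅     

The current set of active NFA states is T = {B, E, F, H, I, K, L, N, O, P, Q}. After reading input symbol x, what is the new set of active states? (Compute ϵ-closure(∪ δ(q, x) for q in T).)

{B, D, E, F, H, I, K, L, N, O, P, Q}

E on x → {P}.
I on x → {B}.
Q on x → {D}.
No x-transition from B, F, H, K, L, N, O, P.
Union after reading x: {B, D, P}.
Now take the ϵ-closure:
From B via ϵ: add E, I.
From P via ϵ: add K.
From I via ϵ: add L, O.
From K via ϵ: add F, H, Q.
From L via ϵ: add N.
No new states can be added; the closed set is {B, D, E, F, H, I, K, L, N, O, P, Q}.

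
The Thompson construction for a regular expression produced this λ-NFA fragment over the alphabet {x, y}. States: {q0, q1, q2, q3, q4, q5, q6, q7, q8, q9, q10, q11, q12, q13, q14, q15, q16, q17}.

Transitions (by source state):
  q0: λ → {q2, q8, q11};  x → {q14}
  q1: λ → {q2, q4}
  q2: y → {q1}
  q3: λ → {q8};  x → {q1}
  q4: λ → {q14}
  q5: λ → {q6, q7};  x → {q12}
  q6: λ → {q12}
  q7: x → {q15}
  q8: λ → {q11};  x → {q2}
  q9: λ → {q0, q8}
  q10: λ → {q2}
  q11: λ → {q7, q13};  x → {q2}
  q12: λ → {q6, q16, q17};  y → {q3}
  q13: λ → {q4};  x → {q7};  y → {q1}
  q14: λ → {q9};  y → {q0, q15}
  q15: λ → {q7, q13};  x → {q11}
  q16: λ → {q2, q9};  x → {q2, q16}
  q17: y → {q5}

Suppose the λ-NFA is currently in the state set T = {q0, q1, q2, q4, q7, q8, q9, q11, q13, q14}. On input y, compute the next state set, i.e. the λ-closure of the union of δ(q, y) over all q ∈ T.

{q0, q1, q2, q4, q7, q8, q9, q11, q13, q14, q15}

q2 on y → {q1}.
q13 on y → {q1}.
q14 on y → {q0, q15}.
No y-transition from q0, q1, q4, q7, q8, q9, q11.
Union after reading y: {q0, q1, q15}.
Now take the λ-closure:
From q0 via λ: add q2, q8, q11.
From q1 via λ: add q4.
From q15 via λ: add q7, q13.
From q4 via λ: add q14.
From q14 via λ: add q9.
No new states can be added; the closed set is {q0, q1, q2, q4, q7, q8, q9, q11, q13, q14, q15}.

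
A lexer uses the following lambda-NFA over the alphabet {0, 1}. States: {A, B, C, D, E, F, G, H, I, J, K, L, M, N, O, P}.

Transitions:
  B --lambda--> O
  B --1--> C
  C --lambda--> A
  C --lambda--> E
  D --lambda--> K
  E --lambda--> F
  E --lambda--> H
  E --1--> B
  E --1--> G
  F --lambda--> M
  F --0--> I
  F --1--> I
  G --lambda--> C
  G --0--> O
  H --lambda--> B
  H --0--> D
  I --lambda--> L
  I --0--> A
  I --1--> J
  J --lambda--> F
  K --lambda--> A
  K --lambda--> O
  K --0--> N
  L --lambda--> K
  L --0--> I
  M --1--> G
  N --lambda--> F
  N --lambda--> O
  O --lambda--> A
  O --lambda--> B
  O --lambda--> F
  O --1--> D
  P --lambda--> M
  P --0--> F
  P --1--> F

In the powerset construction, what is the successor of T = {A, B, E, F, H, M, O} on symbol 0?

{A, B, D, F, I, K, L, M, O}

F on 0 → {I}.
H on 0 → {D}.
No 0-transition from A, B, E, M, O.
Union after reading 0: {D, I}.
Now take the lambda-closure:
From D via lambda: add K.
From I via lambda: add L.
From K via lambda: add A, O.
From O via lambda: add B, F.
From F via lambda: add M.
No new states can be added; the closed set is {A, B, D, F, I, K, L, M, O}.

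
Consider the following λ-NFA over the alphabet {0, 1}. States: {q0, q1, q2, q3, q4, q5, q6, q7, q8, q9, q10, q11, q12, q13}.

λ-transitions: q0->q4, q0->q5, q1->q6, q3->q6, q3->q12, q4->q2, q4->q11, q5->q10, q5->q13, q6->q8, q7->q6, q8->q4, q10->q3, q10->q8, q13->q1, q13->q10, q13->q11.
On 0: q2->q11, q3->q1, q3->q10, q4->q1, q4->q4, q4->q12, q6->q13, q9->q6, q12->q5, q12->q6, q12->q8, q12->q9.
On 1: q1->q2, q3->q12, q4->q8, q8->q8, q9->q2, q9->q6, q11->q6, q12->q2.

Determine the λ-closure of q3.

{q2, q3, q4, q6, q8, q11, q12}

Start with {q3}.
From q3 via λ: add q6, q12.
From q6 via λ: add q8.
From q8 via λ: add q4.
From q4 via λ: add q2, q11.
No new states can be added; the closed set is {q2, q3, q4, q6, q8, q11, q12}.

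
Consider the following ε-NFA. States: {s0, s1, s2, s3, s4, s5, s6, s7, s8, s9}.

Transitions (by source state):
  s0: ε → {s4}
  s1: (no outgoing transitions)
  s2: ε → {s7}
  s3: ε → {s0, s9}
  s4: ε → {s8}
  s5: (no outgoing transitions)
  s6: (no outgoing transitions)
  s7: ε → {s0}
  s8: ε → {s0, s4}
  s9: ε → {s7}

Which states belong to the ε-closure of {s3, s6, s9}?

{s0, s3, s4, s6, s7, s8, s9}

Start with {s3, s6, s9}.
From s3 via ε: add s0.
From s9 via ε: add s7.
From s0 via ε: add s4.
From s4 via ε: add s8.
No new states can be added; the closed set is {s0, s3, s4, s6, s7, s8, s9}.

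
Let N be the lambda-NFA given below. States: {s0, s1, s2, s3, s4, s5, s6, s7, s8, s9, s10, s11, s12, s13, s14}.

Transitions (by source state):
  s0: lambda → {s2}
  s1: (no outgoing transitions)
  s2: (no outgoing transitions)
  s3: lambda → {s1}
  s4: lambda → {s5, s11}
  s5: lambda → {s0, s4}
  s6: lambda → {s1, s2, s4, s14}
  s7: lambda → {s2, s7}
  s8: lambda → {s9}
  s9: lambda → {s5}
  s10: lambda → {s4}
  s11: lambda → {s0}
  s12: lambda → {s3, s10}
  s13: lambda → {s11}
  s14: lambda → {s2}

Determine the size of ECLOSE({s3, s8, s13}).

Start with {s3, s8, s13}.
From s3 via lambda: add s1.
From s8 via lambda: add s9.
From s13 via lambda: add s11.
From s9 via lambda: add s5.
From s11 via lambda: add s0.
From s0 via lambda: add s2.
From s5 via lambda: add s4.
lambda-closure = {s0, s1, s2, s3, s4, s5, s8, s9, s11, s13}, which has 10 states.

10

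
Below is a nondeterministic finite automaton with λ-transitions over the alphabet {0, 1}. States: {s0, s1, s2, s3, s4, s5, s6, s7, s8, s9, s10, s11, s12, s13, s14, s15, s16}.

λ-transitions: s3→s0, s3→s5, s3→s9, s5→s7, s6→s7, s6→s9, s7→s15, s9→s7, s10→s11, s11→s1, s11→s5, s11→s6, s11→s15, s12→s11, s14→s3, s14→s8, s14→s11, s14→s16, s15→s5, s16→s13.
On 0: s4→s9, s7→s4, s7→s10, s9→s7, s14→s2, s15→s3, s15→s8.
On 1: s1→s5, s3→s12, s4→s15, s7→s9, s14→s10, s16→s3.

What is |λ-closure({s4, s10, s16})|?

11

Start with {s4, s10, s16}.
From s10 via λ: add s11.
From s16 via λ: add s13.
From s11 via λ: add s1, s5, s6, s15.
From s5 via λ: add s7.
From s6 via λ: add s9.
λ-closure = {s1, s4, s5, s6, s7, s9, s10, s11, s13, s15, s16}, which has 11 states.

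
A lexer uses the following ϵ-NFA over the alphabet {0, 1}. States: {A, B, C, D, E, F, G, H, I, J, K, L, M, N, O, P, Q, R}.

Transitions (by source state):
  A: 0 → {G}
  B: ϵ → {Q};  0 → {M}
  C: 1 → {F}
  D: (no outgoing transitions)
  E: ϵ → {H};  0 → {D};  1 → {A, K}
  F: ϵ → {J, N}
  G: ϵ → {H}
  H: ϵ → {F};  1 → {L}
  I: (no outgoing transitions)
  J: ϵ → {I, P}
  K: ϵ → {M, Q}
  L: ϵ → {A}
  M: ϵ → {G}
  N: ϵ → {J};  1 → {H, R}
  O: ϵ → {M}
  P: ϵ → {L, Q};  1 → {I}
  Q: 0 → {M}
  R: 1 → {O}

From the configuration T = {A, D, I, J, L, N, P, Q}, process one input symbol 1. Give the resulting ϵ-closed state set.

{A, F, H, I, J, L, N, P, Q, R}

N on 1 → {H, R}.
P on 1 → {I}.
No 1-transition from A, D, I, J, L, Q.
Union after reading 1: {H, I, R}.
Now take the ϵ-closure:
From H via ϵ: add F.
From F via ϵ: add J, N.
From J via ϵ: add P.
From P via ϵ: add L, Q.
From L via ϵ: add A.
No new states can be added; the closed set is {A, F, H, I, J, L, N, P, Q, R}.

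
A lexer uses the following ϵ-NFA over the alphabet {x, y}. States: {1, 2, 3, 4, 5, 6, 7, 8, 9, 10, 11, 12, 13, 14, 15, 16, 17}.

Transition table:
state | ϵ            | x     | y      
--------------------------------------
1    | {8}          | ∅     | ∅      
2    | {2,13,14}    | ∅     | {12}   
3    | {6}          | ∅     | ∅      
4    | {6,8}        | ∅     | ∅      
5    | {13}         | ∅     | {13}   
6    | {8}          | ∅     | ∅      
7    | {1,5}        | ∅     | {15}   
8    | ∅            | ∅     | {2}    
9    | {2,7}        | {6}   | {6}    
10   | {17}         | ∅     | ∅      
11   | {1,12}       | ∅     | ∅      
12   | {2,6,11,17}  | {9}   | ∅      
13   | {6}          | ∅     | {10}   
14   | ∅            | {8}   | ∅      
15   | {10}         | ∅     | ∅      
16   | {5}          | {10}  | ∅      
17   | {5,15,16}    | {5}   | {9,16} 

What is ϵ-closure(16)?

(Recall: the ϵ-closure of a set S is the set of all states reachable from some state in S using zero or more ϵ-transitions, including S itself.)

Start with {16}.
From 16 via ϵ: add 5.
From 5 via ϵ: add 13.
From 13 via ϵ: add 6.
From 6 via ϵ: add 8.
No new states can be added; the closed set is {5, 6, 8, 13, 16}.

{5, 6, 8, 13, 16}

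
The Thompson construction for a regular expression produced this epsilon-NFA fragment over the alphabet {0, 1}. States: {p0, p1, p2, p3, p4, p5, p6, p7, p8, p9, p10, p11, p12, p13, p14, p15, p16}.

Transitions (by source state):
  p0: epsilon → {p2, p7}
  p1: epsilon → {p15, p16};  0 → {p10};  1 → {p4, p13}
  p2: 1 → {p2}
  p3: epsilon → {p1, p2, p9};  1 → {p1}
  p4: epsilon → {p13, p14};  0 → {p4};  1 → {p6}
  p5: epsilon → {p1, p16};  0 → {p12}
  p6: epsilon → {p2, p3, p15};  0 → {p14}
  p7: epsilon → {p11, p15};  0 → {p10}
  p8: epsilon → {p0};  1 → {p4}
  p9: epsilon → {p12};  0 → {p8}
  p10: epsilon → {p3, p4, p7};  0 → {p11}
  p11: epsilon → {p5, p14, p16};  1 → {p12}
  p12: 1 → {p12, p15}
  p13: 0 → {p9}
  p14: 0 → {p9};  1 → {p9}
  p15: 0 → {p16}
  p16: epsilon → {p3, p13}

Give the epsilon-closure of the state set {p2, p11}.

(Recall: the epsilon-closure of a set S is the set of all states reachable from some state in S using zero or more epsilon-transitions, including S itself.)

{p1, p2, p3, p5, p9, p11, p12, p13, p14, p15, p16}

Start with {p2, p11}.
From p11 via epsilon: add p5, p14, p16.
From p5 via epsilon: add p1.
From p16 via epsilon: add p3, p13.
From p1 via epsilon: add p15.
From p3 via epsilon: add p9.
From p9 via epsilon: add p12.
No new states can be added; the closed set is {p1, p2, p3, p5, p9, p11, p12, p13, p14, p15, p16}.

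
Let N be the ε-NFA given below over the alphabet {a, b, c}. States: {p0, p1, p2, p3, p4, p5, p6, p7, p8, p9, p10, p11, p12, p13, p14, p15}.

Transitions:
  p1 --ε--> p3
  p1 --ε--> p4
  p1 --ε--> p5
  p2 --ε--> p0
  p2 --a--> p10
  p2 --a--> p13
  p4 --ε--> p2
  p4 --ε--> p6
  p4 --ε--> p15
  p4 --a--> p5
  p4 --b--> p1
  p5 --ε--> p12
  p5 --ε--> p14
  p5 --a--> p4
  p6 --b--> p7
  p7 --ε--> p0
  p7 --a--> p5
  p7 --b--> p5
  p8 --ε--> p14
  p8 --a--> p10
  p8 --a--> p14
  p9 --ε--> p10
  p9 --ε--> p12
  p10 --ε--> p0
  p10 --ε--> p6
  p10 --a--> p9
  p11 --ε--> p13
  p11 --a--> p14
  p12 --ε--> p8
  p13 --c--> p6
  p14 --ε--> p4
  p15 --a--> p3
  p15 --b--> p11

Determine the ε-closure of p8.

{p0, p2, p4, p6, p8, p14, p15}

Start with {p8}.
From p8 via ε: add p14.
From p14 via ε: add p4.
From p4 via ε: add p2, p6, p15.
From p2 via ε: add p0.
No new states can be added; the closed set is {p0, p2, p4, p6, p8, p14, p15}.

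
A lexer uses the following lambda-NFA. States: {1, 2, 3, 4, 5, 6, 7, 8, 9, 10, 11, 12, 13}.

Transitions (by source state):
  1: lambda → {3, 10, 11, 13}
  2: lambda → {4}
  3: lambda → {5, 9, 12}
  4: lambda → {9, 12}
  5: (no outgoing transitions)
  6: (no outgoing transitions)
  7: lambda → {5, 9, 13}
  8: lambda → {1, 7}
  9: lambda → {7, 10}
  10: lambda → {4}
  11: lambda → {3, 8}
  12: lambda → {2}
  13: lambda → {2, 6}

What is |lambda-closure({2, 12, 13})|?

9

Start with {2, 12, 13}.
From 2 via lambda: add 4.
From 13 via lambda: add 6.
From 4 via lambda: add 9.
From 9 via lambda: add 7, 10.
From 7 via lambda: add 5.
lambda-closure = {2, 4, 5, 6, 7, 9, 10, 12, 13}, which has 9 states.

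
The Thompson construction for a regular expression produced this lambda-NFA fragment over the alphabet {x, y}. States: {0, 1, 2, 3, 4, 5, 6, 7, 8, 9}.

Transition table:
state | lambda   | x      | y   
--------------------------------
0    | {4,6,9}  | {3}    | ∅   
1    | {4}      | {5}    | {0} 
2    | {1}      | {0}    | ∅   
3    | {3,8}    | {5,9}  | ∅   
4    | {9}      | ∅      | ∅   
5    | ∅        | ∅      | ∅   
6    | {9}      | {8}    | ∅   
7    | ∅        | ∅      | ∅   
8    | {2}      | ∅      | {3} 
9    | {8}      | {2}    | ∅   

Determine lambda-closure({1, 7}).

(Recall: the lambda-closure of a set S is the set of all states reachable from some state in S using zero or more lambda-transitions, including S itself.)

Start with {1, 7}.
From 1 via lambda: add 4.
From 4 via lambda: add 9.
From 9 via lambda: add 8.
From 8 via lambda: add 2.
No new states can be added; the closed set is {1, 2, 4, 7, 8, 9}.

{1, 2, 4, 7, 8, 9}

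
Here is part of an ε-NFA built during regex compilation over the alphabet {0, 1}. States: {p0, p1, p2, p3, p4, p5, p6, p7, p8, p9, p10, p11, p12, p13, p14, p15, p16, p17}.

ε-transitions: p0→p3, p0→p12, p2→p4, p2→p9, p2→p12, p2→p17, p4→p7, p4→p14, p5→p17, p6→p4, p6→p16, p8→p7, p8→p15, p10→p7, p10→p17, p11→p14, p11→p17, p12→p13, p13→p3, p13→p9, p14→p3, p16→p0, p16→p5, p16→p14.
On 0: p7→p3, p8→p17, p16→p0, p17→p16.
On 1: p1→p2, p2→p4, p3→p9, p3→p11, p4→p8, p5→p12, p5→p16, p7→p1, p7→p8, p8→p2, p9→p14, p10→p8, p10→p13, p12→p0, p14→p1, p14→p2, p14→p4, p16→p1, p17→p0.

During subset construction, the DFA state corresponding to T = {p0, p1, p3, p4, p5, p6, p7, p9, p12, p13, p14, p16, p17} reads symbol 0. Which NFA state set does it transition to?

{p0, p3, p5, p9, p12, p13, p14, p16, p17}

p7 on 0 → {p3}.
p16 on 0 → {p0}.
p17 on 0 → {p16}.
No 0-transition from p0, p1, p3, p4, p5, p6, p9, p12, p13, p14.
Union after reading 0: {p0, p3, p16}.
Now take the ε-closure:
From p0 via ε: add p12.
From p16 via ε: add p5, p14.
From p5 via ε: add p17.
From p12 via ε: add p13.
From p13 via ε: add p9.
No new states can be added; the closed set is {p0, p3, p5, p9, p12, p13, p14, p16, p17}.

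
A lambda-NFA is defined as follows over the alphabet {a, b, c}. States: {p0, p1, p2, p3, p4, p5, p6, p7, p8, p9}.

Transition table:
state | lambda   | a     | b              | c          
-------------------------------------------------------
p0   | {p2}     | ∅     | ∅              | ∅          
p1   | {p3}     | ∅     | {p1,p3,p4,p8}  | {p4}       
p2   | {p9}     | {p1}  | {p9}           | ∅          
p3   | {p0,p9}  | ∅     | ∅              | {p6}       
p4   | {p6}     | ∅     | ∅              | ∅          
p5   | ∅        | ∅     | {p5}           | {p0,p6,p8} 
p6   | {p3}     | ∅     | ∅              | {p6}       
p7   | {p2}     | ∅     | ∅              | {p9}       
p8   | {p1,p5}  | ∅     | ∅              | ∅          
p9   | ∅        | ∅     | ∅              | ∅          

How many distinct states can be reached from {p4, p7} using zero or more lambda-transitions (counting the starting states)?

7

Start with {p4, p7}.
From p4 via lambda: add p6.
From p7 via lambda: add p2.
From p2 via lambda: add p9.
From p6 via lambda: add p3.
From p3 via lambda: add p0.
lambda-closure = {p0, p2, p3, p4, p6, p7, p9}, which has 7 states.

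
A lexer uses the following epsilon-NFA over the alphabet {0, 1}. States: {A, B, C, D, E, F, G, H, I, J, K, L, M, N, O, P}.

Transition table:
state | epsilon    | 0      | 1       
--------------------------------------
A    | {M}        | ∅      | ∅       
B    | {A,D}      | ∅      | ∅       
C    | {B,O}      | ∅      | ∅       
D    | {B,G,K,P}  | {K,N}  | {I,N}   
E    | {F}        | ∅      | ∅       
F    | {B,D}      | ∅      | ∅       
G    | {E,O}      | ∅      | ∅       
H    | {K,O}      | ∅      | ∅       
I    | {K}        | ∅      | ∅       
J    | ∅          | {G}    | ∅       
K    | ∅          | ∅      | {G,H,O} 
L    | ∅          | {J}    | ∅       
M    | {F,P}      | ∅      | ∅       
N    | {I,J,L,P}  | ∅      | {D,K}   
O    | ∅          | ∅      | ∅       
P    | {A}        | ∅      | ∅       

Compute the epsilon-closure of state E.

{A, B, D, E, F, G, K, M, O, P}

Start with {E}.
From E via epsilon: add F.
From F via epsilon: add B, D.
From B via epsilon: add A.
From D via epsilon: add G, K, P.
From A via epsilon: add M.
From G via epsilon: add O.
No new states can be added; the closed set is {A, B, D, E, F, G, K, M, O, P}.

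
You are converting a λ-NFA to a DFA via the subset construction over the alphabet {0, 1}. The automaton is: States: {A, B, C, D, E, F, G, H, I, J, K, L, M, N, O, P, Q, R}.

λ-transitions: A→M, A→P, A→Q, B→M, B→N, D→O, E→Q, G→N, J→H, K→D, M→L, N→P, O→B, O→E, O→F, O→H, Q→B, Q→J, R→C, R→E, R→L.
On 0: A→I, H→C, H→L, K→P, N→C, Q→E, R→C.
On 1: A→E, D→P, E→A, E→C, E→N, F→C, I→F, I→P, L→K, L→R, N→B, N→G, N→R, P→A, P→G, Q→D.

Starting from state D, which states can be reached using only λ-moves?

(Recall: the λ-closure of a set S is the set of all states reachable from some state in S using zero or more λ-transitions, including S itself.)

{B, D, E, F, H, J, L, M, N, O, P, Q}

Start with {D}.
From D via λ: add O.
From O via λ: add B, E, F, H.
From B via λ: add M, N.
From E via λ: add Q.
From M via λ: add L.
From N via λ: add P.
From Q via λ: add J.
No new states can be added; the closed set is {B, D, E, F, H, J, L, M, N, O, P, Q}.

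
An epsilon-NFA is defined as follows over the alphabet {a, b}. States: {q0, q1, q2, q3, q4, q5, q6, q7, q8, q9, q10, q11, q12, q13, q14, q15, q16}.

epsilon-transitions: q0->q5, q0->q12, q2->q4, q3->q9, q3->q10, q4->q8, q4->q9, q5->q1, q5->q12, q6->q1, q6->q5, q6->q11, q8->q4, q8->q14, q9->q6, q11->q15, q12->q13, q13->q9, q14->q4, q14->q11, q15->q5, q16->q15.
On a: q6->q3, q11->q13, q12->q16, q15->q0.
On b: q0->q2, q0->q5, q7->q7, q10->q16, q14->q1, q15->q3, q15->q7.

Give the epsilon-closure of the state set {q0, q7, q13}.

Start with {q0, q7, q13}.
From q0 via epsilon: add q5, q12.
From q13 via epsilon: add q9.
From q5 via epsilon: add q1.
From q9 via epsilon: add q6.
From q6 via epsilon: add q11.
From q11 via epsilon: add q15.
No new states can be added; the closed set is {q0, q1, q5, q6, q7, q9, q11, q12, q13, q15}.

{q0, q1, q5, q6, q7, q9, q11, q12, q13, q15}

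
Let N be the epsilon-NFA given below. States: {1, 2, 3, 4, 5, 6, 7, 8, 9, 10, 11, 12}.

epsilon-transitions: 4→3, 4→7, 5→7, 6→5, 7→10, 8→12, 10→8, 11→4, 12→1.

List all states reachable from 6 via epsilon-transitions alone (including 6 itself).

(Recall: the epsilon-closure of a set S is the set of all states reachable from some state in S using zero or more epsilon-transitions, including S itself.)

{1, 5, 6, 7, 8, 10, 12}

Start with {6}.
From 6 via epsilon: add 5.
From 5 via epsilon: add 7.
From 7 via epsilon: add 10.
From 10 via epsilon: add 8.
From 8 via epsilon: add 12.
From 12 via epsilon: add 1.
No new states can be added; the closed set is {1, 5, 6, 7, 8, 10, 12}.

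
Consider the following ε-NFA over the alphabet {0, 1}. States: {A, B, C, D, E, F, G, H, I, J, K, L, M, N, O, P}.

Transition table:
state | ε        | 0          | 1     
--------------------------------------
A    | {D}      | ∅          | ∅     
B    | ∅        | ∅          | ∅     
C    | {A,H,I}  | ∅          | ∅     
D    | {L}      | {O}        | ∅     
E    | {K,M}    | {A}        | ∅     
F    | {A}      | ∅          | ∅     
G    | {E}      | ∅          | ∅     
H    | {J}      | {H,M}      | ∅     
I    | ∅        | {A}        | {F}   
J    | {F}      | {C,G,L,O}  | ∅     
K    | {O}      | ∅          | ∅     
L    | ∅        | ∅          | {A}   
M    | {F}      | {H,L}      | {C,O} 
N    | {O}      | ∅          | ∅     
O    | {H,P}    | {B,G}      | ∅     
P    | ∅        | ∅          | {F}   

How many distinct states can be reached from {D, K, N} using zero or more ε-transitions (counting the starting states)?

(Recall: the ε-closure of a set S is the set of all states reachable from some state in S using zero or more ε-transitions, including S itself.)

Start with {D, K, N}.
From D via ε: add L.
From K via ε: add O.
From O via ε: add H, P.
From H via ε: add J.
From J via ε: add F.
From F via ε: add A.
ε-closure = {A, D, F, H, J, K, L, N, O, P}, which has 10 states.

10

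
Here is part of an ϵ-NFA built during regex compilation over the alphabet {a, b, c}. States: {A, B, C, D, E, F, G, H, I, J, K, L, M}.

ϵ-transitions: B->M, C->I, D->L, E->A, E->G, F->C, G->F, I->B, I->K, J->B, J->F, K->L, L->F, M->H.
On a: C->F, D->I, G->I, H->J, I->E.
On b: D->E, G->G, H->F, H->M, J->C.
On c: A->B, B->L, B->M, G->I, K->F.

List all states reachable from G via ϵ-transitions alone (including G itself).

Start with {G}.
From G via ϵ: add F.
From F via ϵ: add C.
From C via ϵ: add I.
From I via ϵ: add B, K.
From B via ϵ: add M.
From K via ϵ: add L.
From M via ϵ: add H.
No new states can be added; the closed set is {B, C, F, G, H, I, K, L, M}.

{B, C, F, G, H, I, K, L, M}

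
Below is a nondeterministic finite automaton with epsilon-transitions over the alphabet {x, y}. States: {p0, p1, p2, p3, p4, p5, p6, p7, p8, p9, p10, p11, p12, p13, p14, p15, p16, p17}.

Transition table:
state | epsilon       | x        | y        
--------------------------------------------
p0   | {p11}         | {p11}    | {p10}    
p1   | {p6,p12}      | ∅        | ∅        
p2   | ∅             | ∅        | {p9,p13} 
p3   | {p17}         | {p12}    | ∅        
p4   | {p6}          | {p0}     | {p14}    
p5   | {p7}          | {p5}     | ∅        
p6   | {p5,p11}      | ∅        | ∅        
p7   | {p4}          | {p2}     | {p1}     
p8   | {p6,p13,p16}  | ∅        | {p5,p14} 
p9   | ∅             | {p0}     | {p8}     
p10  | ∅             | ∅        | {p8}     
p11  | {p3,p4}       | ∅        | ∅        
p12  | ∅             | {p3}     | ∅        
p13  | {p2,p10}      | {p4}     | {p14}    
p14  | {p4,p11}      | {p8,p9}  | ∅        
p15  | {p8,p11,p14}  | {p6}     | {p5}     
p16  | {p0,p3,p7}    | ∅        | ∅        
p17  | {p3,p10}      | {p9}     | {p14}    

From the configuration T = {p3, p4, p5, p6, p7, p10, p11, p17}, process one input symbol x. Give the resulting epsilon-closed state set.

p3 on x → {p12}.
p4 on x → {p0}.
p5 on x → {p5}.
p7 on x → {p2}.
p17 on x → {p9}.
No x-transition from p6, p10, p11.
Union after reading x: {p0, p2, p5, p9, p12}.
Now take the epsilon-closure:
From p0 via epsilon: add p11.
From p5 via epsilon: add p7.
From p7 via epsilon: add p4.
From p11 via epsilon: add p3.
From p3 via epsilon: add p17.
From p4 via epsilon: add p6.
From p17 via epsilon: add p10.
No new states can be added; the closed set is {p0, p2, p3, p4, p5, p6, p7, p9, p10, p11, p12, p17}.

{p0, p2, p3, p4, p5, p6, p7, p9, p10, p11, p12, p17}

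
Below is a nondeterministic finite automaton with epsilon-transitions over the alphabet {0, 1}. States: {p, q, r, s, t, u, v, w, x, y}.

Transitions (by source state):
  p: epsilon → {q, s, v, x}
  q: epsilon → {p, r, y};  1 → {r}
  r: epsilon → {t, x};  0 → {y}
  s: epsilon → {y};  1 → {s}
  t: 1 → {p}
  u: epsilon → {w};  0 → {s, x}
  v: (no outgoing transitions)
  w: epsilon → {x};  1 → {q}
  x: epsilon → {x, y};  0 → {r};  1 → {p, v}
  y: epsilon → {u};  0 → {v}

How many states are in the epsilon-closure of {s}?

5

Start with {s}.
From s via epsilon: add y.
From y via epsilon: add u.
From u via epsilon: add w.
From w via epsilon: add x.
epsilon-closure = {s, u, w, x, y}, which has 5 states.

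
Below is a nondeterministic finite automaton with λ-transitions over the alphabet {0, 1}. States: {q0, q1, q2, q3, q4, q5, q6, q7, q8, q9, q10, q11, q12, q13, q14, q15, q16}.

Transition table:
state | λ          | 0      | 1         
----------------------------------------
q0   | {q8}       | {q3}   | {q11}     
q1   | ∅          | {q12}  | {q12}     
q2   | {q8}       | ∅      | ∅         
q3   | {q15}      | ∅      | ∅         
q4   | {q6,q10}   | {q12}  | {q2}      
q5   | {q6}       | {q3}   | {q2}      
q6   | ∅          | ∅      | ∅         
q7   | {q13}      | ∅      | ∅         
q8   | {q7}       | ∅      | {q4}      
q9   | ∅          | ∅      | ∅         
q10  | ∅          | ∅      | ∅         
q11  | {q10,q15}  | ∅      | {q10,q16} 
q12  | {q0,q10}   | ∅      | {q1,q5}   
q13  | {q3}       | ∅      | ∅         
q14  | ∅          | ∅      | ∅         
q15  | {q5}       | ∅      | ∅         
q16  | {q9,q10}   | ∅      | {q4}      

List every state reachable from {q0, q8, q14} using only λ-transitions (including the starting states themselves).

Start with {q0, q8, q14}.
From q8 via λ: add q7.
From q7 via λ: add q13.
From q13 via λ: add q3.
From q3 via λ: add q15.
From q15 via λ: add q5.
From q5 via λ: add q6.
No new states can be added; the closed set is {q0, q3, q5, q6, q7, q8, q13, q14, q15}.

{q0, q3, q5, q6, q7, q8, q13, q14, q15}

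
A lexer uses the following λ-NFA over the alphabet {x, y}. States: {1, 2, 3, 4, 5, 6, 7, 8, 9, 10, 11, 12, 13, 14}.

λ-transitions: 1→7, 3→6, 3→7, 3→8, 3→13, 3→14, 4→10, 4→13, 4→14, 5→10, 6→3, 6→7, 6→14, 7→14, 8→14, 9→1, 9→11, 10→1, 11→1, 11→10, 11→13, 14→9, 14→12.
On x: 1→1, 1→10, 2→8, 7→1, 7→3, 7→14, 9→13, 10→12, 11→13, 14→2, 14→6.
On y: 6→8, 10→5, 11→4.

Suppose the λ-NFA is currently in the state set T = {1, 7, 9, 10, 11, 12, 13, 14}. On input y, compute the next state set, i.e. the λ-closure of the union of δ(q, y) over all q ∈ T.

{1, 4, 5, 7, 9, 10, 11, 12, 13, 14}

10 on y → {5}.
11 on y → {4}.
No y-transition from 1, 7, 9, 12, 13, 14.
Union after reading y: {4, 5}.
Now take the λ-closure:
From 4 via λ: add 10, 13, 14.
From 10 via λ: add 1.
From 14 via λ: add 9, 12.
From 1 via λ: add 7.
From 9 via λ: add 11.
No new states can be added; the closed set is {1, 4, 5, 7, 9, 10, 11, 12, 13, 14}.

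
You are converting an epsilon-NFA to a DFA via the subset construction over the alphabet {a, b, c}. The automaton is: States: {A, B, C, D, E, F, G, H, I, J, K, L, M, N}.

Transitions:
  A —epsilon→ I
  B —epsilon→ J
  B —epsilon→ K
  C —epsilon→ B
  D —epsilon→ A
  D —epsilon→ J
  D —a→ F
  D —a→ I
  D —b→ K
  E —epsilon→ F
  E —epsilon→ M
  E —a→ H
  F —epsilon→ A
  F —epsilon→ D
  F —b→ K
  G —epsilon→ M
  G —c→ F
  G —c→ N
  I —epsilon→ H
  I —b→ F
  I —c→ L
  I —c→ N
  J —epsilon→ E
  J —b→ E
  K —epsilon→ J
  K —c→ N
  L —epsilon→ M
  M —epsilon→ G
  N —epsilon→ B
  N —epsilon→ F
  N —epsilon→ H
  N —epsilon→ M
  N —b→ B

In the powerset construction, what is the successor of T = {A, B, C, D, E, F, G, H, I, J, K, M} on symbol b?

{A, D, E, F, G, H, I, J, K, M}

D on b → {K}.
F on b → {K}.
I on b → {F}.
J on b → {E}.
No b-transition from A, B, C, E, G, H, K, M.
Union after reading b: {E, F, K}.
Now take the epsilon-closure:
From E via epsilon: add M.
From F via epsilon: add A, D.
From K via epsilon: add J.
From A via epsilon: add I.
From M via epsilon: add G.
From I via epsilon: add H.
No new states can be added; the closed set is {A, D, E, F, G, H, I, J, K, M}.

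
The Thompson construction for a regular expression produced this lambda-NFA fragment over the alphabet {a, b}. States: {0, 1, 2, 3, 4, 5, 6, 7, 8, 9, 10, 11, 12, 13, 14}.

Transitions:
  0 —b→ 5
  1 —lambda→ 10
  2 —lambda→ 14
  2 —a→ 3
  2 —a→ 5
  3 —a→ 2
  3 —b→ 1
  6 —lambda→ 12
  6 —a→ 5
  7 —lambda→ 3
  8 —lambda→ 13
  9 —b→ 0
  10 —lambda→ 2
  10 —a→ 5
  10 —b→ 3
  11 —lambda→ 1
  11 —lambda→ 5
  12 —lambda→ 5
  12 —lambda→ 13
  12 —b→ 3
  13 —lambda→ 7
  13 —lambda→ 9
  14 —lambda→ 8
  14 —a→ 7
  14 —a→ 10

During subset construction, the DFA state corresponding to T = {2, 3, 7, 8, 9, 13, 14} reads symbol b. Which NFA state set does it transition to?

{0, 1, 2, 3, 7, 8, 9, 10, 13, 14}

3 on b → {1}.
9 on b → {0}.
No b-transition from 2, 7, 8, 13, 14.
Union after reading b: {0, 1}.
Now take the lambda-closure:
From 1 via lambda: add 10.
From 10 via lambda: add 2.
From 2 via lambda: add 14.
From 14 via lambda: add 8.
From 8 via lambda: add 13.
From 13 via lambda: add 7, 9.
From 7 via lambda: add 3.
No new states can be added; the closed set is {0, 1, 2, 3, 7, 8, 9, 10, 13, 14}.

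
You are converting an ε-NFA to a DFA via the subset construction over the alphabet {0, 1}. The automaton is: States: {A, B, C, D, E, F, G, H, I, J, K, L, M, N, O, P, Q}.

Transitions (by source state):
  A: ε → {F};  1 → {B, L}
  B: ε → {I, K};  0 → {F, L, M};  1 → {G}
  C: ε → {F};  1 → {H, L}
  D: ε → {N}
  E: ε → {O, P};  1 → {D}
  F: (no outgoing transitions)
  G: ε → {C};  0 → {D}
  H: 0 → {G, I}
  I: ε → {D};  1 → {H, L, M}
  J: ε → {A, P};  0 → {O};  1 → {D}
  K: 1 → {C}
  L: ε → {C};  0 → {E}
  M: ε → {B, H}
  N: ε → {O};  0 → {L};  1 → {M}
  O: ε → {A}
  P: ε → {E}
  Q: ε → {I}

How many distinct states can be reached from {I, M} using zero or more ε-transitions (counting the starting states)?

Start with {I, M}.
From I via ε: add D.
From M via ε: add B, H.
From B via ε: add K.
From D via ε: add N.
From N via ε: add O.
From O via ε: add A.
From A via ε: add F.
ε-closure = {A, B, D, F, H, I, K, M, N, O}, which has 10 states.

10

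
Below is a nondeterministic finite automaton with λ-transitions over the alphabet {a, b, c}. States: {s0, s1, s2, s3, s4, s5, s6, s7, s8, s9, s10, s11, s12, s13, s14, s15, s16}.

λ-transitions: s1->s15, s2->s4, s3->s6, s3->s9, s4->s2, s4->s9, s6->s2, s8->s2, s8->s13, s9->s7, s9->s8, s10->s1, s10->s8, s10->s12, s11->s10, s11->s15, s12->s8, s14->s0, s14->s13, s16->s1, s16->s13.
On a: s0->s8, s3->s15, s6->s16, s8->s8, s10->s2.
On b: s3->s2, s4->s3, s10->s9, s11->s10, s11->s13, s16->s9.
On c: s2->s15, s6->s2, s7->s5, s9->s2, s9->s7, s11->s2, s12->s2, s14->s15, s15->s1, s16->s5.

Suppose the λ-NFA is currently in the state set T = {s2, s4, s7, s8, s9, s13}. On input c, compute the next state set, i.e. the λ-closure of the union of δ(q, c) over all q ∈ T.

{s2, s4, s5, s7, s8, s9, s13, s15}

s2 on c → {s15}.
s7 on c → {s5}.
s9 on c → {s2, s7}.
No c-transition from s4, s8, s13.
Union after reading c: {s2, s5, s7, s15}.
Now take the λ-closure:
From s2 via λ: add s4.
From s4 via λ: add s9.
From s9 via λ: add s8.
From s8 via λ: add s13.
No new states can be added; the closed set is {s2, s4, s5, s7, s8, s9, s13, s15}.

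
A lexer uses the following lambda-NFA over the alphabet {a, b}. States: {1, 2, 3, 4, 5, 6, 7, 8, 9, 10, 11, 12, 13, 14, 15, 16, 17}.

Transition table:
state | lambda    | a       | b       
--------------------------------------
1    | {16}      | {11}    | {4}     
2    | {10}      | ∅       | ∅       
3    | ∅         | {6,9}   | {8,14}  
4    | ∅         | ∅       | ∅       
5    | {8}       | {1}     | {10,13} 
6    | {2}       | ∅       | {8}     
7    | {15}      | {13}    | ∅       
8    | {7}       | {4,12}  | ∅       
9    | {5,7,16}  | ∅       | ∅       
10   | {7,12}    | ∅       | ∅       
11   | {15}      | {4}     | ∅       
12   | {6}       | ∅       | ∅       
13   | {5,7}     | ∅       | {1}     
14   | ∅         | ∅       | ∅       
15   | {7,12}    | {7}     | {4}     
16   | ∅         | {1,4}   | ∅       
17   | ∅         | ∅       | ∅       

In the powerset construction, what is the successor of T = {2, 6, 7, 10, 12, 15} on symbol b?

6 on b → {8}.
15 on b → {4}.
No b-transition from 2, 7, 10, 12.
Union after reading b: {4, 8}.
Now take the lambda-closure:
From 8 via lambda: add 7.
From 7 via lambda: add 15.
From 15 via lambda: add 12.
From 12 via lambda: add 6.
From 6 via lambda: add 2.
From 2 via lambda: add 10.
No new states can be added; the closed set is {2, 4, 6, 7, 8, 10, 12, 15}.

{2, 4, 6, 7, 8, 10, 12, 15}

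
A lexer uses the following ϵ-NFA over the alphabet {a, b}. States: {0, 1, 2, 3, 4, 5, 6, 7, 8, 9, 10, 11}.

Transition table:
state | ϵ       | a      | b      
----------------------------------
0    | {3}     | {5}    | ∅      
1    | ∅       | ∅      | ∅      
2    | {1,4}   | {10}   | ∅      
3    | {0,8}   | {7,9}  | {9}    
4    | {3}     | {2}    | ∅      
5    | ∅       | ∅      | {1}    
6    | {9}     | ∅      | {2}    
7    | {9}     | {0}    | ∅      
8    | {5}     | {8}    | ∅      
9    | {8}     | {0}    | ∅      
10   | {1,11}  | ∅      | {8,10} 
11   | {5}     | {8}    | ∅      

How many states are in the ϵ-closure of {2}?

Start with {2}.
From 2 via ϵ: add 1, 4.
From 4 via ϵ: add 3.
From 3 via ϵ: add 0, 8.
From 8 via ϵ: add 5.
ϵ-closure = {0, 1, 2, 3, 4, 5, 8}, which has 7 states.

7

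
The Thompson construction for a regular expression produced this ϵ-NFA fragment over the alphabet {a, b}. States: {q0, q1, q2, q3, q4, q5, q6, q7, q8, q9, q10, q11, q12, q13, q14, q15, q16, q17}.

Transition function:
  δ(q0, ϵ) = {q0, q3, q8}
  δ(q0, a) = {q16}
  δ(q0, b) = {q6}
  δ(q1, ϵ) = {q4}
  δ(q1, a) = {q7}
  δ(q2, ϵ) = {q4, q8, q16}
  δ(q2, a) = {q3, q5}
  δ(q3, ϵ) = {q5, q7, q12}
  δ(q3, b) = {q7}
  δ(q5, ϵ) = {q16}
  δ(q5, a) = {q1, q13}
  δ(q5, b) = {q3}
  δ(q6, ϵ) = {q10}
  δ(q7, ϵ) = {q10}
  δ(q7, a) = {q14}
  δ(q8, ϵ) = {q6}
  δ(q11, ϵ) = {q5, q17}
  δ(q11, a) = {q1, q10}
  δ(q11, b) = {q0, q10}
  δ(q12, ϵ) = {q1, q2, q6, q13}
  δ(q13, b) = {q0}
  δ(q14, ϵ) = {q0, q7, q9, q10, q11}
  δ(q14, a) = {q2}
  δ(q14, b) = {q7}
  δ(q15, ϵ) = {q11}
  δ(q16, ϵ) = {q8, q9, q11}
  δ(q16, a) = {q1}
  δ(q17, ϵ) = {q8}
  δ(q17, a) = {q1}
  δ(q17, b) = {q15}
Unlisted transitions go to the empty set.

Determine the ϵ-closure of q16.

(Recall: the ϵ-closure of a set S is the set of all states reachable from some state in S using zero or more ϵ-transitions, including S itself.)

{q5, q6, q8, q9, q10, q11, q16, q17}

Start with {q16}.
From q16 via ϵ: add q8, q9, q11.
From q8 via ϵ: add q6.
From q11 via ϵ: add q5, q17.
From q6 via ϵ: add q10.
No new states can be added; the closed set is {q5, q6, q8, q9, q10, q11, q16, q17}.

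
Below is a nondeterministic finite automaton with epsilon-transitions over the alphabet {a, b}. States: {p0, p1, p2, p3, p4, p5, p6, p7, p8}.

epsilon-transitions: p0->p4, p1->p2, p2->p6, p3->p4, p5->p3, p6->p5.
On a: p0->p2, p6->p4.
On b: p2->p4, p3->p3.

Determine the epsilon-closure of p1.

{p1, p2, p3, p4, p5, p6}

Start with {p1}.
From p1 via epsilon: add p2.
From p2 via epsilon: add p6.
From p6 via epsilon: add p5.
From p5 via epsilon: add p3.
From p3 via epsilon: add p4.
No new states can be added; the closed set is {p1, p2, p3, p4, p5, p6}.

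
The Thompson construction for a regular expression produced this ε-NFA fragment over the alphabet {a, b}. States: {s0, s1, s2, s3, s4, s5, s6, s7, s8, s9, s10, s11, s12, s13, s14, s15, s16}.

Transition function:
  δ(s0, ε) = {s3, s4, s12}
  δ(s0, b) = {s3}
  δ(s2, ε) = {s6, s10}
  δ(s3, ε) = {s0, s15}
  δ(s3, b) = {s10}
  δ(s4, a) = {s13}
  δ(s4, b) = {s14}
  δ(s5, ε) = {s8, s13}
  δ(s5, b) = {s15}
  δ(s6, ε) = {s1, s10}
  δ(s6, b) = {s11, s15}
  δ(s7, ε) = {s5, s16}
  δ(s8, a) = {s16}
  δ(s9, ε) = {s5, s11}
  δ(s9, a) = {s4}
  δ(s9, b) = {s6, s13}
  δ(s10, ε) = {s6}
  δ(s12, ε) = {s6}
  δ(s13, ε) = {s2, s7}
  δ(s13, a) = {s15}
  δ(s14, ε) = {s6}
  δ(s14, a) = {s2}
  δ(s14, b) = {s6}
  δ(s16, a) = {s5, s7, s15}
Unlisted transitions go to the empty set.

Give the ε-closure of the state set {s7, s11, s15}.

Start with {s7, s11, s15}.
From s7 via ε: add s5, s16.
From s5 via ε: add s8, s13.
From s13 via ε: add s2.
From s2 via ε: add s6, s10.
From s6 via ε: add s1.
No new states can be added; the closed set is {s1, s2, s5, s6, s7, s8, s10, s11, s13, s15, s16}.

{s1, s2, s5, s6, s7, s8, s10, s11, s13, s15, s16}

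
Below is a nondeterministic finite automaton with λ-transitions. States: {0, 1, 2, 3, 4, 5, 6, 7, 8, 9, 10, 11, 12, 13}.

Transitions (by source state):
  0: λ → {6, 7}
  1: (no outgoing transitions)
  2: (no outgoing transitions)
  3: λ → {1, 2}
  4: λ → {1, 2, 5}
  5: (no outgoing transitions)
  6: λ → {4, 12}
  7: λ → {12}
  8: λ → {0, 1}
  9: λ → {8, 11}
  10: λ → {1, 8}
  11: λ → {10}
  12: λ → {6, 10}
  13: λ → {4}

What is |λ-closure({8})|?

10

Start with {8}.
From 8 via λ: add 0, 1.
From 0 via λ: add 6, 7.
From 6 via λ: add 4, 12.
From 4 via λ: add 2, 5.
From 12 via λ: add 10.
λ-closure = {0, 1, 2, 4, 5, 6, 7, 8, 10, 12}, which has 10 states.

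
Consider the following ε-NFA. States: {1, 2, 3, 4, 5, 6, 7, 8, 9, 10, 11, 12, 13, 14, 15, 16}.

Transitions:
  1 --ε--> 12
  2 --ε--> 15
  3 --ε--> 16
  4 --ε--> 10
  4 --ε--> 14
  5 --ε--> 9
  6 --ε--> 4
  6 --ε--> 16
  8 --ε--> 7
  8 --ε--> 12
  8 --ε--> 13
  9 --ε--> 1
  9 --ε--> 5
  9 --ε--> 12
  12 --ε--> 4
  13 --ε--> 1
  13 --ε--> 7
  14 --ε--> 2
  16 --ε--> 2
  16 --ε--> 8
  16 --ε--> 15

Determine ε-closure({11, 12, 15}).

Start with {11, 12, 15}.
From 12 via ε: add 4.
From 4 via ε: add 10, 14.
From 14 via ε: add 2.
No new states can be added; the closed set is {2, 4, 10, 11, 12, 14, 15}.

{2, 4, 10, 11, 12, 14, 15}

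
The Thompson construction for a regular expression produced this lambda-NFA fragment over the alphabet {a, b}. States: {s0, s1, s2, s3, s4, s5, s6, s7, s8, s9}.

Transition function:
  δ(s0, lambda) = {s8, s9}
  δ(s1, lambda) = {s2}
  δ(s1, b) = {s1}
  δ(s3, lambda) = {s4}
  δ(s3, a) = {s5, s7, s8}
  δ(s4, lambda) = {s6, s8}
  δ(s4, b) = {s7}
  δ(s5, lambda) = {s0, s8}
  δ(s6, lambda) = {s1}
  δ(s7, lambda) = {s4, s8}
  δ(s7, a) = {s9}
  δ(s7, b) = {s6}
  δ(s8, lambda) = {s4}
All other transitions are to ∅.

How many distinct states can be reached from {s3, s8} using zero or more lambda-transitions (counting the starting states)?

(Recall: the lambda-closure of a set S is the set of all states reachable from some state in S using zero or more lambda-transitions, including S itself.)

6

Start with {s3, s8}.
From s3 via lambda: add s4.
From s4 via lambda: add s6.
From s6 via lambda: add s1.
From s1 via lambda: add s2.
lambda-closure = {s1, s2, s3, s4, s6, s8}, which has 6 states.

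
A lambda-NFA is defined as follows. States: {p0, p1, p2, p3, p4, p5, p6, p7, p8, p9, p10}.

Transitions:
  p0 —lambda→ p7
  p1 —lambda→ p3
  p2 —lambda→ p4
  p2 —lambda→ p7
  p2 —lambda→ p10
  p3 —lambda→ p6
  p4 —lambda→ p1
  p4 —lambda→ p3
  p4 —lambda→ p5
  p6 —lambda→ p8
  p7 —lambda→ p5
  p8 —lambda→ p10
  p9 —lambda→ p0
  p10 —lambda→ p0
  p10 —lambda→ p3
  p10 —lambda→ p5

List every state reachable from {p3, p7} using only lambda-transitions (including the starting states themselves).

Start with {p3, p7}.
From p3 via lambda: add p6.
From p7 via lambda: add p5.
From p6 via lambda: add p8.
From p8 via lambda: add p10.
From p10 via lambda: add p0.
No new states can be added; the closed set is {p0, p3, p5, p6, p7, p8, p10}.

{p0, p3, p5, p6, p7, p8, p10}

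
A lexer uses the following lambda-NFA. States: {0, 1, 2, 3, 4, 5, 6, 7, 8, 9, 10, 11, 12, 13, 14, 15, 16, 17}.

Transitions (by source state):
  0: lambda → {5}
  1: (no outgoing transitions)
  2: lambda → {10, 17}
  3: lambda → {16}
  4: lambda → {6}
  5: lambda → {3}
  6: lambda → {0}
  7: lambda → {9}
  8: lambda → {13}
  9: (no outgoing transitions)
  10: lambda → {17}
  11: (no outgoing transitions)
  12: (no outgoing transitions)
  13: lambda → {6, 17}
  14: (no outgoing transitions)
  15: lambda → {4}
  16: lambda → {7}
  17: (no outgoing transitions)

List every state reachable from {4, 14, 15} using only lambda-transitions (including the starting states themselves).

Start with {4, 14, 15}.
From 4 via lambda: add 6.
From 6 via lambda: add 0.
From 0 via lambda: add 5.
From 5 via lambda: add 3.
From 3 via lambda: add 16.
From 16 via lambda: add 7.
From 7 via lambda: add 9.
No new states can be added; the closed set is {0, 3, 4, 5, 6, 7, 9, 14, 15, 16}.

{0, 3, 4, 5, 6, 7, 9, 14, 15, 16}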